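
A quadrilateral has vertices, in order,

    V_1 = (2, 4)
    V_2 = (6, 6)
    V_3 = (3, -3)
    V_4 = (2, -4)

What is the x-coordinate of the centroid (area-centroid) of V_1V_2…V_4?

Apply the surveyor's formula. First the cross-terms c_i = x_i·y_{i+1} − x_{i+1}·y_i:
  -12, -36, -6, 16  ⇒  2A = -38, A = -19.
Then Σ (x_i + x_{i+1})·c_i = -386, so x̄ = -386 / (6·(-19)) = 193/57.

193/57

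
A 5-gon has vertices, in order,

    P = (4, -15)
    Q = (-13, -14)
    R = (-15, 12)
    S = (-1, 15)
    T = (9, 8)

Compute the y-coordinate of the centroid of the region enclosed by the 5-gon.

Apply the shoelace (surveyor's) formula. First the cross-terms c_i = x_i·y_{i+1} − x_{i+1}·y_i:
  -251, -366, -213, -143, -167  ⇒  2A = -1140, A = -570.
Then Σ (y_i + y_{i+1})·c_i = 140, so ȳ = 140 / (6·(-570)) = -7/171.

-7/171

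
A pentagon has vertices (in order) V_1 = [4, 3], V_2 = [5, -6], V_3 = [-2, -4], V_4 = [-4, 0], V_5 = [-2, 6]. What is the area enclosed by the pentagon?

Apply the shoelace (surveyor's) formula: 2A = Σ (x_i·y_{i+1} − x_{i+1}·y_i), indices taken mod 5.
V_1→V_2: (4)(-6) − (5)(3) = -39
V_2→V_3: (5)(-4) − (-2)(-6) = -32
V_3→V_4: (-2)(0) − (-4)(-4) = -16
V_4→V_5: (-4)(6) − (-2)(0) = -24
V_5→V_1: (-2)(3) − (4)(6) = -30
Σ = -141
Area = |Σ|/2 = 70.5.

70.5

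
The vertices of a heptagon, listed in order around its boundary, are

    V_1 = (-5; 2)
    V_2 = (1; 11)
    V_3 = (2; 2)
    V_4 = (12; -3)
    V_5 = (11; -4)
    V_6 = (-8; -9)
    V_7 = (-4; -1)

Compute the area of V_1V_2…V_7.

147

Σ = (-57) + (-20) + (-30) + (-15) + (-131) + (-28) + (-13) = -294
Area = |Σ|/2 = 147.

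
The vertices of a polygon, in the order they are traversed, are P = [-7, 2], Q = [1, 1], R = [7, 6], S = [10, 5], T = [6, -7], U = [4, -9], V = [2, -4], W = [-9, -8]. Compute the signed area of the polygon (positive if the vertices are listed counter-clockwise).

-142.5

P→Q: (-7)(1) − (1)(2) = -9
Q→R: (1)(6) − (7)(1) = -1
R→S: (7)(5) − (10)(6) = -25
S→T: (10)(-7) − (6)(5) = -100
T→U: (6)(-9) − (4)(-7) = -26
U→V: (4)(-4) − (2)(-9) = 2
V→W: (2)(-8) − (-9)(-4) = -52
W→P: (-9)(2) − (-7)(-8) = -74
Σ = -285
Signed area = Σ/2 = -142.5 (negative ⇒ clockwise traversal).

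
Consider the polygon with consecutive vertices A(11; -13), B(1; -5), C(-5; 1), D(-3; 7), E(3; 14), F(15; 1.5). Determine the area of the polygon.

Apply Gauss's area formula: 2A = Σ (x_i·y_{i+1} − x_{i+1}·y_i), indices taken mod 6.
Σ = (-42) + (-24) + (-32) + (-63) + (-205.5) + (-211.5) = -578
Area = |Σ|/2 = 289.

289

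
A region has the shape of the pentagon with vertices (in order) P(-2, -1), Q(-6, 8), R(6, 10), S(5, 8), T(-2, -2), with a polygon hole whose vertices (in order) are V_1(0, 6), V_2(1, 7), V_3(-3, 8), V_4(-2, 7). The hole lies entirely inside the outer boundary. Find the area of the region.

61

Outer boundary:
Σ = (-22) + (-108) + (-2) + (6) + (-2) = -128
Area = |Σ|/2 = 64.
Hole:
Σ = (-6) + (29) + (-5) + (-12) = 6
Area = |Σ|/2 = 3.
Net area = 64 − 3 = 61.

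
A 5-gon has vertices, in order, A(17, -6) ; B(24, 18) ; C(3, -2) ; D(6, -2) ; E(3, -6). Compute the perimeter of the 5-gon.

76

|AB| = √((7)² + (24)²) = √625 = 25
|BC| = √((-21)² + (-20)²) = √841 = 29
|CD| = √((3)² + (0)²) = √9 = 3
|DE| = √((-3)² + (-4)²) = √25 = 5
|EA| = √((14)² + (0)²) = √196 = 14
Perimeter = 25 + 29 + 3 + 5 + 14 = 76.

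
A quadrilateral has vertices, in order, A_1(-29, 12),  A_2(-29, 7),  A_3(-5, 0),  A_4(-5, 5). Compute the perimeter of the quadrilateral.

|A_1A_2| = √((0)² + (-5)²) = √25 = 5
|A_2A_3| = √((24)² + (-7)²) = √625 = 25
|A_3A_4| = √((0)² + (5)²) = √25 = 5
|A_4A_1| = √((-24)² + (7)²) = √625 = 25
Perimeter = 5 + 25 + 5 + 25 = 60.

60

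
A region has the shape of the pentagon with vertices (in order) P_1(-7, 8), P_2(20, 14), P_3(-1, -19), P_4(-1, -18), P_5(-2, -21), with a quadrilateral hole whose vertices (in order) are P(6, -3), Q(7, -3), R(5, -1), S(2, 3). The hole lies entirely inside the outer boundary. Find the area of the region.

Outer boundary:
Apply the shoelace (surveyor's) formula: 2A = Σ (x_i·y_{i+1} − x_{i+1}·y_i), indices taken mod 5.
P_1→P_2: (-7)(14) − (20)(8) = -258
P_2→P_3: (20)(-19) − (-1)(14) = -366
P_3→P_4: (-1)(-18) − (-1)(-19) = -1
P_4→P_5: (-1)(-21) − (-2)(-18) = -15
P_5→P_1: (-2)(8) − (-7)(-21) = -163
Σ = -803
Area = |Σ|/2 = 401.5.
Hole:
P→Q: (6)(-3) − (7)(-3) = 3
Q→R: (7)(-1) − (5)(-3) = 8
R→S: (5)(3) − (2)(-1) = 17
S→P: (2)(-3) − (6)(3) = -24
Σ = 4
Area = |Σ|/2 = 2.
Net area = 401.5 − 2 = 399.5.

399.5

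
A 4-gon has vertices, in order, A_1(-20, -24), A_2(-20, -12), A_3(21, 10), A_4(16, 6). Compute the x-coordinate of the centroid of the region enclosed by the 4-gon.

Apply the shoelace formula. First the cross-terms c_i = x_i·y_{i+1} − x_{i+1}·y_i:
  -240, 52, -34, -264  ⇒  2A = -486, A = -243.
Then Σ (x_i + x_{i+1})·c_i = 9450, so x̄ = 9450 / (6·(-243)) = -175/27.

-175/27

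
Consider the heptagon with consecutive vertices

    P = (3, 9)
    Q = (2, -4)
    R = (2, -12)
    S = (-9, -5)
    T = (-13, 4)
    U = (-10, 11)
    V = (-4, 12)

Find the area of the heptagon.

258

Cross-terms: -30, -16, -118, -101, -103, -76, -72  ⇒  Σ = -516
Area = |Σ|/2 = 258.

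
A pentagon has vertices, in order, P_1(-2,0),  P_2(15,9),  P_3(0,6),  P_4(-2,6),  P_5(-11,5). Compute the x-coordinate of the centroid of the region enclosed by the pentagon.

0.52

Apply the shoelace (surveyor's) formula. First the cross-terms c_i = x_i·y_{i+1} − x_{i+1}·y_i:
  -18, 90, 12, 56, 10  ⇒  2A = 150, A = 75.
Then Σ (x_i + x_{i+1})·c_i = 234, so x̄ = 234 / (6·75) = 0.52.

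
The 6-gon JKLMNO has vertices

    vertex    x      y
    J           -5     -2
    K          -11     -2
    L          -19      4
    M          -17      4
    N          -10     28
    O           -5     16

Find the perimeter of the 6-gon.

|JK| = √((-6)² + (0)²) = √36 = 6
|KL| = √((-8)² + (6)²) = √100 = 10
|LM| = √((2)² + (0)²) = √4 = 2
|MN| = √((7)² + (24)²) = √625 = 25
|NO| = √((5)² + (-12)²) = √169 = 13
|OJ| = √((0)² + (-18)²) = √324 = 18
Perimeter = 6 + 10 + 2 + 25 + 13 + 18 = 74.

74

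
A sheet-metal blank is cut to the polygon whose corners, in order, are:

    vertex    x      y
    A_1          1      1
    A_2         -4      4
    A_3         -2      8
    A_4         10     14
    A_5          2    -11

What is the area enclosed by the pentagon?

Apply the surveyor's formula: 2A = Σ (x_i·y_{i+1} − x_{i+1}·y_i), indices taken mod 5.
Σ = (8) + (-24) + (-108) + (-138) + (13) = -249
Area = |Σ|/2 = 124.5.

124.5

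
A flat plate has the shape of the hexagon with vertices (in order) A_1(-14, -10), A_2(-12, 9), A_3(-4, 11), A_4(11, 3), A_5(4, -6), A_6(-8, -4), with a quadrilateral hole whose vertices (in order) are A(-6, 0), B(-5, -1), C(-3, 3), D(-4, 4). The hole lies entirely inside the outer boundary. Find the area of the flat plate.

290.5

Outer boundary:
Apply Gauss's area formula: 2A = Σ (x_i·y_{i+1} − x_{i+1}·y_i), indices taken mod 6.
Cross-terms: -246, -96, -133, -78, -64, 24  ⇒  Σ = -593
Area = |Σ|/2 = 296.5.
Hole:
Σ = (6) + (-18) + (0) + (24) = 12
Area = |Σ|/2 = 6.
Net area = 296.5 − 6 = 290.5.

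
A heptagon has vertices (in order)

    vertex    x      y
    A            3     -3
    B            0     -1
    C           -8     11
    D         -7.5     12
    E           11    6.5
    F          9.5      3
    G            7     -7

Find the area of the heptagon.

160.75

Apply the shoelace (surveyor's) formula: 2A = Σ (x_i·y_{i+1} − x_{i+1}·y_i), indices taken mod 7.
Cross-terms: -3, -8, -13.5, -180.75, -28.75, -87.5, 0  ⇒  Σ = -321.5
Area = |Σ|/2 = 160.75.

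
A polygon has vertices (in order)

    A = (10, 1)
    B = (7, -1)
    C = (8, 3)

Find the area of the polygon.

5

Σ = (-17) + (29) + (-22) = -10
Area = |Σ|/2 = 5.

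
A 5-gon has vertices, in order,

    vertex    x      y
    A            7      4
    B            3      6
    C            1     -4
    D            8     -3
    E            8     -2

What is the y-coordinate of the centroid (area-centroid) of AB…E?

Apply the surveyor's formula. First the cross-terms c_i = x_i·y_{i+1} − x_{i+1}·y_i:
  30, -18, 29, 8, 46  ⇒  2A = 95, A = 47.5.
Then Σ (y_i + y_{i+1})·c_i = 113, so ȳ = 113 / (6·47.5) = 113/285.

113/285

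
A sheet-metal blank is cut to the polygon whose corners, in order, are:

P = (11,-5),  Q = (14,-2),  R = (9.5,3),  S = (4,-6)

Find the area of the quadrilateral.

43

Σ = (48) + (61) + (-69) + (46) = 86
Area = |Σ|/2 = 43.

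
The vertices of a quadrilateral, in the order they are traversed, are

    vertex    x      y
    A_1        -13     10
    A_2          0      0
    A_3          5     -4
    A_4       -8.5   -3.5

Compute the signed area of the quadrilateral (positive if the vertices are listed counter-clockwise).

Apply the shoelace formula: 2A = Σ (x_i·y_{i+1} − x_{i+1}·y_i), indices taken mod 4.
A_1→A_2: (-13)(0) − (0)(10) = 0
A_2→A_3: (0)(-4) − (5)(0) = 0
A_3→A_4: (5)(-3.5) − (-8.5)(-4) = -51.5
A_4→A_1: (-8.5)(10) − (-13)(-3.5) = -130.5
Σ = -182
Signed area = Σ/2 = -91 (negative ⇒ clockwise traversal).

-91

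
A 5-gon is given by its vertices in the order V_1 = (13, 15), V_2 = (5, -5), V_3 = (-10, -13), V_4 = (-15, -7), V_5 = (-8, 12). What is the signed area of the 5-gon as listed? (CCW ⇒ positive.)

Σ = (-140) + (-115) + (-125) + (-236) + (-276) = -892
Signed area = Σ/2 = -446 (negative ⇒ clockwise traversal).

-446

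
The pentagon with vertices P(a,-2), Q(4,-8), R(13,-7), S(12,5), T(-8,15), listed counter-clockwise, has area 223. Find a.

Write out the shoelace sum; only the two edges meeting at P involve a:
2·Area = [((-8)·(-2) − a·15) + (a·(-8) − 4·(-2))] + 445
       = -23·a + 469 = 446
⇒ a = 1.

1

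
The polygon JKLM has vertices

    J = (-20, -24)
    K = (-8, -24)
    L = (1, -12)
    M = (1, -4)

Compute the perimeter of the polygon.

|JK| = √((12)² + (0)²) = √144 = 12
|KL| = √((9)² + (12)²) = √225 = 15
|LM| = √((0)² + (8)²) = √64 = 8
|MJ| = √((-21)² + (-20)²) = √841 = 29
Perimeter = 12 + 15 + 8 + 29 = 64.

64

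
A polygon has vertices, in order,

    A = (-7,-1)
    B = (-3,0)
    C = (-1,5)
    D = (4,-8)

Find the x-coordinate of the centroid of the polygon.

-13/15

Apply the surveyor's formula. First the cross-terms c_i = x_i·y_{i+1} − x_{i+1}·y_i:
  -3, -15, -12, -60  ⇒  2A = -90, A = -45.
Then Σ (x_i + x_{i+1})·c_i = 234, so x̄ = 234 / (6·(-45)) = -13/15.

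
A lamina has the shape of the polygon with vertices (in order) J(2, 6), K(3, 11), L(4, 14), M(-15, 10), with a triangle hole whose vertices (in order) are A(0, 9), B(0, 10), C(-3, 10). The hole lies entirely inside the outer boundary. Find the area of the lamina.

69.5

Outer boundary:
Apply the shoelace (surveyor's) formula: 2A = Σ (x_i·y_{i+1} − x_{i+1}·y_i), indices taken mod 4.
Cross-terms: 4, -2, 250, -110  ⇒  Σ = 142
Area = |Σ|/2 = 71.
Hole:
Apply the shoelace (surveyor's) formula: 2A = Σ (x_i·y_{i+1} − x_{i+1}·y_i), indices taken mod 3.
Σ = (0) + (30) + (-27) = 3
Area = |Σ|/2 = 1.5.
Net area = 71 − 1.5 = 69.5.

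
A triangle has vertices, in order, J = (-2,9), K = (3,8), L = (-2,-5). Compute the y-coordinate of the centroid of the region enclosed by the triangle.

4

Apply the shoelace (surveyor's) formula. First the cross-terms c_i = x_i·y_{i+1} − x_{i+1}·y_i:
  -43, 1, -28  ⇒  2A = -70, A = -35.
Then Σ (y_i + y_{i+1})·c_i = -840, so ȳ = -840 / (6·(-35)) = 4.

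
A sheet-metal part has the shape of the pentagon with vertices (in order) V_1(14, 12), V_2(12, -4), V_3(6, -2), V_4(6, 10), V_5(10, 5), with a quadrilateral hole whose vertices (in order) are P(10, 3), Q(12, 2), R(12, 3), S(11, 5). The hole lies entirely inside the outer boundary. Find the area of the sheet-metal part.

71

Outer boundary:
Σ = (-200) + (0) + (72) + (-70) + (50) = -148
Area = |Σ|/2 = 74.
Hole:
Apply Gauss's area formula: 2A = Σ (x_i·y_{i+1} − x_{i+1}·y_i), indices taken mod 4.
Cross-terms: -16, 12, 27, -17  ⇒  Σ = 6
Area = |Σ|/2 = 3.
Net area = 74 − 3 = 71.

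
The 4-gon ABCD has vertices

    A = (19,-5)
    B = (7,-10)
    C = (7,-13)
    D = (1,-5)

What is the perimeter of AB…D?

|AB| = √((-12)² + (-5)²) = √169 = 13
|BC| = √((0)² + (-3)²) = √9 = 3
|CD| = √((-6)² + (8)²) = √100 = 10
|DA| = √((18)² + (0)²) = √324 = 18
Perimeter = 13 + 3 + 10 + 18 = 44.

44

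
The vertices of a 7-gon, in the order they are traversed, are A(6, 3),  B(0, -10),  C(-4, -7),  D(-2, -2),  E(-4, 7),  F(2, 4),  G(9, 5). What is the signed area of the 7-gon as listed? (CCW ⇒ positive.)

-93.5

Apply the shoelace formula: 2A = Σ (x_i·y_{i+1} − x_{i+1}·y_i), indices taken mod 7.
Σ = (-60) + (-40) + (-6) + (-22) + (-30) + (-26) + (-3) = -187
Signed area = Σ/2 = -93.5 (negative ⇒ clockwise traversal).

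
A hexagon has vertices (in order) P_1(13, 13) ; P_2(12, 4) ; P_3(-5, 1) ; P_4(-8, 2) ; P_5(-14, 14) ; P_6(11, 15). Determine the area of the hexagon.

Apply the surveyor's formula: 2A = Σ (x_i·y_{i+1} − x_{i+1}·y_i), indices taken mod 6.
P_1→P_2: (13)(4) − (12)(13) = -104
P_2→P_3: (12)(1) − (-5)(4) = 32
P_3→P_4: (-5)(2) − (-8)(1) = -2
P_4→P_5: (-8)(14) − (-14)(2) = -84
P_5→P_6: (-14)(15) − (11)(14) = -364
P_6→P_1: (11)(13) − (13)(15) = -52
Σ = -574
Area = |Σ|/2 = 287.

287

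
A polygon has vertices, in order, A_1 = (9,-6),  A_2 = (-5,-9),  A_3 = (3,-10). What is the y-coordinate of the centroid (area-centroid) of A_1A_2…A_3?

-25/3

Apply the shoelace (surveyor's) formula. First the cross-terms c_i = x_i·y_{i+1} − x_{i+1}·y_i:
  -111, 77, 72  ⇒  2A = 38, A = 19.
Then Σ (y_i + y_{i+1})·c_i = -950, so ȳ = -950 / (6·19) = -25/3.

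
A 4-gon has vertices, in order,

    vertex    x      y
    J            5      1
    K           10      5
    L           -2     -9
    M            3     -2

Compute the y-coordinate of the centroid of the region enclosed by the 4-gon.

-8/9

Apply the shoelace (surveyor's) formula. First the cross-terms c_i = x_i·y_{i+1} − x_{i+1}·y_i:
  15, -80, 31, 13  ⇒  2A = -21, A = -10.5.
Then Σ (y_i + y_{i+1})·c_i = 56, so ȳ = 56 / (6·(-10.5)) = -8/9.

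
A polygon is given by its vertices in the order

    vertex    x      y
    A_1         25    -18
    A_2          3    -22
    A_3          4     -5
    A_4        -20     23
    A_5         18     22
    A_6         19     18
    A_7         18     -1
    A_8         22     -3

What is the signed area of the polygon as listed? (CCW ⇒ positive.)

Cross-terms: -496, 73, -8, -854, -94, -343, -32, -321  ⇒  Σ = -2075
Signed area = Σ/2 = -1037.5 (negative ⇒ clockwise traversal).

-1037.5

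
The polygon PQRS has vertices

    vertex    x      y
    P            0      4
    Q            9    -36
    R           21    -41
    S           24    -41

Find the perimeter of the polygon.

|PQ| = √((9)² + (-40)²) = √1681 = 41
|QR| = √((12)² + (-5)²) = √169 = 13
|RS| = √((3)² + (0)²) = √9 = 3
|SP| = √((-24)² + (45)²) = √2601 = 51
Perimeter = 41 + 13 + 3 + 51 = 108.

108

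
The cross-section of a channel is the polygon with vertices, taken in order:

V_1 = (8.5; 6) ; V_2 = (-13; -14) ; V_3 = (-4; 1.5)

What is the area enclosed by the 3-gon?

Cross-terms: -41, -75.5, -36.75  ⇒  Σ = -153.25
Area = |Σ|/2 = 76.625.

76.625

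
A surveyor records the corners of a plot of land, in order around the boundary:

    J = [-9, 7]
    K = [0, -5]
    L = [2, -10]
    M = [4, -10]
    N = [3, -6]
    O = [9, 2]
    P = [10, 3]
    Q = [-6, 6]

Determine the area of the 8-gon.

119

Σ = (45) + (10) + (20) + (6) + (60) + (7) + (78) + (12) = 238
Area = |Σ|/2 = 119.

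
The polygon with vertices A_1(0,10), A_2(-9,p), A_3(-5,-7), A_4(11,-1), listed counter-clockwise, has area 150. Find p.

-9

Write out the shoelace sum; only the two edges meeting at A_2 involve p:
2·Area = [(0·p − (-9)·10) + ((-9)·(-7) − (-5)·p)] + 192
       = 5·p + 345 = 300
⇒ p = -9.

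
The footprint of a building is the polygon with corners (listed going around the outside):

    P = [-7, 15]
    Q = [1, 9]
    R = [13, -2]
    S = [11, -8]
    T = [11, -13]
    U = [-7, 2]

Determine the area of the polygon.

Σ = (-78) + (-119) + (-82) + (-55) + (-69) + (-91) = -494
Area = |Σ|/2 = 247.

247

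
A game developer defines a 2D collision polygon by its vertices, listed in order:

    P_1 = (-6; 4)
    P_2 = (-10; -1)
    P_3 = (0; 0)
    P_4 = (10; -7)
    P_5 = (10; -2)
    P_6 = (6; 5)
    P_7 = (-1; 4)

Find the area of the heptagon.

103.5

Cross-terms: 46, 0, 0, 50, 62, 29, 20  ⇒  Σ = 207
Area = |Σ|/2 = 103.5.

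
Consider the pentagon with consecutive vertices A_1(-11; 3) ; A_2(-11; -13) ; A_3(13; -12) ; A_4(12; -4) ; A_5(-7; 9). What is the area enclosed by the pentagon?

363.5

Cross-terms: 176, 301, 92, 80, 78  ⇒  Σ = 727
Area = |Σ|/2 = 363.5.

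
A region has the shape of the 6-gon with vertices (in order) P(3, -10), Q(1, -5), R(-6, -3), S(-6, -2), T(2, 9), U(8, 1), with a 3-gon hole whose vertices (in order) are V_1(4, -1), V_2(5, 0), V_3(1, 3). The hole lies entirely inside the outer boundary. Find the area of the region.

Outer boundary:
Apply the shoelace (surveyor's) formula: 2A = Σ (x_i·y_{i+1} − x_{i+1}·y_i), indices taken mod 6.
P→Q: (3)(-5) − (1)(-10) = -5
Q→R: (1)(-3) − (-6)(-5) = -33
R→S: (-6)(-2) − (-6)(-3) = -6
S→T: (-6)(9) − (2)(-2) = -50
T→U: (2)(1) − (8)(9) = -70
U→P: (8)(-10) − (3)(1) = -83
Σ = -247
Area = |Σ|/2 = 123.5.
Hole:
Apply Gauss's area formula: 2A = Σ (x_i·y_{i+1} − x_{i+1}·y_i), indices taken mod 3.
Cross-terms: 5, 15, -13  ⇒  Σ = 7
Area = |Σ|/2 = 3.5.
Net area = 123.5 − 3.5 = 120.

120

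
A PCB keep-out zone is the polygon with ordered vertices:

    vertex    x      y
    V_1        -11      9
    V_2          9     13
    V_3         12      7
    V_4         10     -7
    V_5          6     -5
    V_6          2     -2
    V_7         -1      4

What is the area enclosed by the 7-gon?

220

Σ = (-224) + (-93) + (-154) + (-8) + (-2) + (6) + (35) = -440
Area = |Σ|/2 = 220.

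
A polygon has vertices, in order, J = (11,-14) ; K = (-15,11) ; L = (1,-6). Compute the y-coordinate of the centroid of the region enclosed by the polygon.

Apply the shoelace formula. First the cross-terms c_i = x_i·y_{i+1} − x_{i+1}·y_i:
  -89, 79, 52  ⇒  2A = 42, A = 21.
Then Σ (y_i + y_{i+1})·c_i = -378, so ȳ = -378 / (6·21) = -3.

-3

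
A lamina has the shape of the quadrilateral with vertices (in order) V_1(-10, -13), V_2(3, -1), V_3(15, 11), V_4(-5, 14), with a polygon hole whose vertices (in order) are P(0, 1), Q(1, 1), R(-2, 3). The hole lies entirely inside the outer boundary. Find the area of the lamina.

282.5

Outer boundary:
Apply Gauss's area formula: 2A = Σ (x_i·y_{i+1} − x_{i+1}·y_i), indices taken mod 4.
Σ = (49) + (48) + (265) + (205) = 567
Area = |Σ|/2 = 283.5.
Hole:
Apply the shoelace formula: 2A = Σ (x_i·y_{i+1} − x_{i+1}·y_i), indices taken mod 3.
P→Q: (0)(1) − (1)(1) = -1
Q→R: (1)(3) − (-2)(1) = 5
R→P: (-2)(1) − (0)(3) = -2
Σ = 2
Area = |Σ|/2 = 1.
Net area = 283.5 − 1 = 282.5.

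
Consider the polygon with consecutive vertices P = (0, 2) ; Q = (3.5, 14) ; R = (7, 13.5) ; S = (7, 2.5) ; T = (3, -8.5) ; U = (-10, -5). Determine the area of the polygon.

Σ = (-7) + (-50.75) + (-77) + (-67) + (-100) + (-20) = -321.75
Area = |Σ|/2 = 160.875.

160.875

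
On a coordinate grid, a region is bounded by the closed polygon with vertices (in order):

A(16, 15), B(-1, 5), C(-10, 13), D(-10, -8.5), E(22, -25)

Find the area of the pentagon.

757

Apply the shoelace formula: 2A = Σ (x_i·y_{i+1} − x_{i+1}·y_i), indices taken mod 5.
A→B: (16)(5) − (-1)(15) = 95
B→C: (-1)(13) − (-10)(5) = 37
C→D: (-10)(-8.5) − (-10)(13) = 215
D→E: (-10)(-25) − (22)(-8.5) = 437
E→A: (22)(15) − (16)(-25) = 730
Σ = 1514
Area = |Σ|/2 = 757.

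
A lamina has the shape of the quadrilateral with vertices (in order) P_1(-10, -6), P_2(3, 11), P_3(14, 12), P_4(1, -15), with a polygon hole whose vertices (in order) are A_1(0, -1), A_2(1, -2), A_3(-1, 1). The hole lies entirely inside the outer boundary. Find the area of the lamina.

Outer boundary:
Apply Gauss's area formula: 2A = Σ (x_i·y_{i+1} − x_{i+1}·y_i), indices taken mod 4.
Σ = (-92) + (-118) + (-222) + (-156) = -588
Area = |Σ|/2 = 294.
Hole:
Cross-terms: 1, -1, 1  ⇒  Σ = 1
Area = |Σ|/2 = 0.5.
Net area = 294 − 0.5 = 293.5.

293.5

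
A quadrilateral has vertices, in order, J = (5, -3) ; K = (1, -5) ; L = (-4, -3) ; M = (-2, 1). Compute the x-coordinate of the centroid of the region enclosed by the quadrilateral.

Apply the surveyor's formula. First the cross-terms c_i = x_i·y_{i+1} − x_{i+1}·y_i:
  -22, -23, -10, 1  ⇒  2A = -54, A = -27.
Then Σ (x_i + x_{i+1})·c_i = 0, so x̄ = 0 / (6·(-27)) = 0.

0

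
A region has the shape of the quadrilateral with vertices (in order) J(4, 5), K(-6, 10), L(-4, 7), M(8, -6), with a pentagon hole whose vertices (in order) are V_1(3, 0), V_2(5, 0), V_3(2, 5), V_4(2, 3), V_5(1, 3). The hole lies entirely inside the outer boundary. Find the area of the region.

42.5

Outer boundary:
Σ = (70) + (-2) + (-32) + (64) = 100
Area = |Σ|/2 = 50.
Hole:
Apply the shoelace (surveyor's) formula: 2A = Σ (x_i·y_{i+1} − x_{i+1}·y_i), indices taken mod 5.
Cross-terms: 0, 25, -4, 3, -9  ⇒  Σ = 15
Area = |Σ|/2 = 7.5.
Net area = 50 − 7.5 = 42.5.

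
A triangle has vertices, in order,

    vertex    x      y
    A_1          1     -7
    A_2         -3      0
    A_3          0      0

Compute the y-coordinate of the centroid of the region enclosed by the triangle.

-7/3

Apply the shoelace (surveyor's) formula. First the cross-terms c_i = x_i·y_{i+1} − x_{i+1}·y_i:
  -21, 0, 0  ⇒  2A = -21, A = -10.5.
Then Σ (y_i + y_{i+1})·c_i = 147, so ȳ = 147 / (6·(-10.5)) = -7/3.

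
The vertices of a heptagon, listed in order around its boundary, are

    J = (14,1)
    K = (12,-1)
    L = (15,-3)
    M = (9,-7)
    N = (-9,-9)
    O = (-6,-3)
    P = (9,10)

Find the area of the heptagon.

Apply Gauss's area formula: 2A = Σ (x_i·y_{i+1} − x_{i+1}·y_i), indices taken mod 7.
J→K: (14)(-1) − (12)(1) = -26
K→L: (12)(-3) − (15)(-1) = -21
L→M: (15)(-7) − (9)(-3) = -78
M→N: (9)(-9) − (-9)(-7) = -144
N→O: (-9)(-3) − (-6)(-9) = -27
O→P: (-6)(10) − (9)(-3) = -33
P→J: (9)(1) − (14)(10) = -131
Σ = -460
Area = |Σ|/2 = 230.

230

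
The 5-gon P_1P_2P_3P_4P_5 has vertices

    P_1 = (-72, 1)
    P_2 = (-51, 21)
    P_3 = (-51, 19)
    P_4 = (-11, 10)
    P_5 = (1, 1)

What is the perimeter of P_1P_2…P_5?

|P_1P_2| = √((21)² + (20)²) = √841 = 29
|P_2P_3| = √((0)² + (-2)²) = √4 = 2
|P_3P_4| = √((40)² + (-9)²) = √1681 = 41
|P_4P_5| = √((12)² + (-9)²) = √225 = 15
|P_5P_1| = √((-73)² + (0)²) = √5329 = 73
Perimeter = 29 + 2 + 41 + 15 + 73 = 160.

160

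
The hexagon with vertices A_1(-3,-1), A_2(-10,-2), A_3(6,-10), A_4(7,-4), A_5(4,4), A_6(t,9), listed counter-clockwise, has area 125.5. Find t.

2

Write out the shoelace sum; only the two edges meeting at A_6 involve t:
2·Area = [(4·9 − t·4) + (t·(-1) − (-3)·9)] + 198
       = -5·t + 261 = 251
⇒ t = 2.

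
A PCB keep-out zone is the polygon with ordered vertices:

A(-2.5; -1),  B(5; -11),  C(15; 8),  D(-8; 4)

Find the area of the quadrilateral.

189.75

Apply Gauss's area formula: 2A = Σ (x_i·y_{i+1} − x_{i+1}·y_i), indices taken mod 4.
Cross-terms: 32.5, 205, 124, 18  ⇒  Σ = 379.5
Area = |Σ|/2 = 189.75.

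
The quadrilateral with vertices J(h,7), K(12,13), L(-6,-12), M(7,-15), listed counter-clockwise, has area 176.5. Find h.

10

Write out the shoelace sum; only the two edges meeting at J involve h:
2·Area = [(7·7 − h·(-15)) + (h·13 − 12·7)] + 108
       = 28·h + 73 = 353
⇒ h = 10.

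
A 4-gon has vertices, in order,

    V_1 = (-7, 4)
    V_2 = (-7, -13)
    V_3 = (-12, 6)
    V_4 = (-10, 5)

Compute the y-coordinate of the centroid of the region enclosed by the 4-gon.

-15/14

Apply the shoelace (surveyor's) formula. First the cross-terms c_i = x_i·y_{i+1} − x_{i+1}·y_i:
  119, -198, 0, -5  ⇒  2A = -84, A = -42.
Then Σ (y_i + y_{i+1})·c_i = 270, so ȳ = 270 / (6·(-42)) = -15/14.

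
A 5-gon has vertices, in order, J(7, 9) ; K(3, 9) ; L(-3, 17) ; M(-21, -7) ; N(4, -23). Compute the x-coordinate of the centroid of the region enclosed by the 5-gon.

Apply Gauss's area formula. First the cross-terms c_i = x_i·y_{i+1} − x_{i+1}·y_i:
  36, 78, 378, 511, 197  ⇒  2A = 1200, A = 600.
Then Σ (x_i + x_{i+1})·c_i = -15232, so x̄ = -15232 / (6·600) = -952/225.

-952/225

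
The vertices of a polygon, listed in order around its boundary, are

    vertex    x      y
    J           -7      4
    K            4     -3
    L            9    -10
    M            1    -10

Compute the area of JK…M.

Apply the shoelace formula: 2A = Σ (x_i·y_{i+1} − x_{i+1}·y_i), indices taken mod 4.
Σ = (5) + (-13) + (-80) + (-66) = -154
Area = |Σ|/2 = 77.

77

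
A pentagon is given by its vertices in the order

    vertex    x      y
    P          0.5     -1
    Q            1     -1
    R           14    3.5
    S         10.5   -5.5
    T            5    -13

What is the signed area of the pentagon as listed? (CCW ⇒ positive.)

-101.625

Apply the shoelace formula: 2A = Σ (x_i·y_{i+1} − x_{i+1}·y_i), indices taken mod 5.
P→Q: (0.5)(-1) − (1)(-1) = 0.5
Q→R: (1)(3.5) − (14)(-1) = 17.5
R→S: (14)(-5.5) − (10.5)(3.5) = -113.75
S→T: (10.5)(-13) − (5)(-5.5) = -109
T→P: (5)(-1) − (0.5)(-13) = 1.5
Σ = -203.25
Signed area = Σ/2 = -101.625 (negative ⇒ clockwise traversal).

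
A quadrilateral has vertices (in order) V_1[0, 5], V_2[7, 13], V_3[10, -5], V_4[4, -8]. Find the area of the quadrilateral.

Apply the shoelace formula: 2A = Σ (x_i·y_{i+1} − x_{i+1}·y_i), indices taken mod 4.
V_1→V_2: (0)(13) − (7)(5) = -35
V_2→V_3: (7)(-5) − (10)(13) = -165
V_3→V_4: (10)(-8) − (4)(-5) = -60
V_4→V_1: (4)(5) − (0)(-8) = 20
Σ = -240
Area = |Σ|/2 = 120.

120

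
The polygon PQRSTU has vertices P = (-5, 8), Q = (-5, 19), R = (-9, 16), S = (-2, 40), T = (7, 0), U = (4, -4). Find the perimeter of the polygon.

102

|PQ| = √((0)² + (11)²) = √121 = 11
|QR| = √((-4)² + (-3)²) = √25 = 5
|RS| = √((7)² + (24)²) = √625 = 25
|ST| = √((9)² + (-40)²) = √1681 = 41
|TU| = √((-3)² + (-4)²) = √25 = 5
|UP| = √((-9)² + (12)²) = √225 = 15
Perimeter = 11 + 5 + 25 + 41 + 5 + 15 = 102.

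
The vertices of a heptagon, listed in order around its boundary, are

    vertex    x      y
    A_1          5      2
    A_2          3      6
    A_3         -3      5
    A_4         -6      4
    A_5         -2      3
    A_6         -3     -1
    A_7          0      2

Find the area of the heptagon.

Cross-terms: 24, 33, 18, -10, 11, -6, -10  ⇒  Σ = 60
Area = |Σ|/2 = 30.

30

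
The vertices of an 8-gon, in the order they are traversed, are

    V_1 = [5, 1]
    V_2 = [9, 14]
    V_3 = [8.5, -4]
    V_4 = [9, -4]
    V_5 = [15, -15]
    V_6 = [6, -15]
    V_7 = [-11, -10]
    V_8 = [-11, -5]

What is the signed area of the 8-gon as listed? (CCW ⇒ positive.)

-284

Apply Gauss's area formula: 2A = Σ (x_i·y_{i+1} − x_{i+1}·y_i), indices taken mod 8.
Σ = (61) + (-155) + (2) + (-75) + (-135) + (-225) + (-55) + (14) = -568
Signed area = Σ/2 = -284 (negative ⇒ clockwise traversal).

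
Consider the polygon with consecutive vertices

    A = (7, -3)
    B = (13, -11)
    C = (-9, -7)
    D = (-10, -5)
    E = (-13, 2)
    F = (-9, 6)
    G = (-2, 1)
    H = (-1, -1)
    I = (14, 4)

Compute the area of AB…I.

226

Cross-terms: -38, -190, -25, -85, -60, 3, 3, 10, -70  ⇒  Σ = -452
Area = |Σ|/2 = 226.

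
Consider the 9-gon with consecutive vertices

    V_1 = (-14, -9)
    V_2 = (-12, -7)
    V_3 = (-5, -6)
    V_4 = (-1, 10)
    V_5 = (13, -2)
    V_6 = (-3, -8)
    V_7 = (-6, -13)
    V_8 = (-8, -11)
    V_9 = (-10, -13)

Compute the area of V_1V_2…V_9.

Apply the shoelace formula: 2A = Σ (x_i·y_{i+1} − x_{i+1}·y_i), indices taken mod 9.
Σ = (-10) + (37) + (-56) + (-128) + (-110) + (-9) + (-38) + (-6) + (-92) = -412
Area = |Σ|/2 = 206.

206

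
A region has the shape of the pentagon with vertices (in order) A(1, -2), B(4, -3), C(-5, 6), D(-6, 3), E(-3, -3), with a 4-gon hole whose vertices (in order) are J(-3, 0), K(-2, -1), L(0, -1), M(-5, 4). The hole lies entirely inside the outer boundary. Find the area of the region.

29.5

Outer boundary:
Apply the surveyor's formula: 2A = Σ (x_i·y_{i+1} − x_{i+1}·y_i), indices taken mod 5.
Cross-terms: 5, 9, 21, 27, 9  ⇒  Σ = 71
Area = |Σ|/2 = 35.5.
Hole:
Apply the shoelace formula: 2A = Σ (x_i·y_{i+1} − x_{i+1}·y_i), indices taken mod 4.
Σ = (3) + (2) + (-5) + (12) = 12
Area = |Σ|/2 = 6.
Net area = 35.5 − 6 = 29.5.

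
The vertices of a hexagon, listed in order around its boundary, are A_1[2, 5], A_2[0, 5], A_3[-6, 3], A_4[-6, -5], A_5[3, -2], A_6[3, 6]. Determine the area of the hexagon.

71

Apply the shoelace formula: 2A = Σ (x_i·y_{i+1} − x_{i+1}·y_i), indices taken mod 6.
Σ = (10) + (30) + (48) + (27) + (24) + (3) = 142
Area = |Σ|/2 = 71.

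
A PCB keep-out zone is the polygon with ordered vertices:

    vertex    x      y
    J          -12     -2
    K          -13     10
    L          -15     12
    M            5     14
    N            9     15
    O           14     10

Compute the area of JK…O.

250.5

Apply the shoelace (surveyor's) formula: 2A = Σ (x_i·y_{i+1} − x_{i+1}·y_i), indices taken mod 6.
Σ = (-146) + (-6) + (-270) + (-51) + (-120) + (92) = -501
Area = |Σ|/2 = 250.5.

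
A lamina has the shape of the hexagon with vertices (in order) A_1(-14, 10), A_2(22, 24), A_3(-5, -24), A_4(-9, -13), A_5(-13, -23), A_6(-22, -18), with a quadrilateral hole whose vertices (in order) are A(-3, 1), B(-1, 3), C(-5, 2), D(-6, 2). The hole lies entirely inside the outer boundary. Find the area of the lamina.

Outer boundary:
Σ = (-556) + (-408) + (-151) + (38) + (-272) + (-472) = -1821
Area = |Σ|/2 = 910.5.
Hole:
Σ = (-8) + (13) + (2) + (0) = 7
Area = |Σ|/2 = 3.5.
Net area = 910.5 − 3.5 = 907.

907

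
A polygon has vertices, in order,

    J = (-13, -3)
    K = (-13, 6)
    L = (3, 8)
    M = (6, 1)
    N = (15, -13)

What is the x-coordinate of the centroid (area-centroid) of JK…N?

-164/197

Apply the surveyor's formula. First the cross-terms c_i = x_i·y_{i+1} − x_{i+1}·y_i:
  -117, -122, -45, -93, -214  ⇒  2A = -591, A = -295.5.
Then Σ (x_i + x_{i+1})·c_i = 1476, so x̄ = 1476 / (6·(-295.5)) = -164/197.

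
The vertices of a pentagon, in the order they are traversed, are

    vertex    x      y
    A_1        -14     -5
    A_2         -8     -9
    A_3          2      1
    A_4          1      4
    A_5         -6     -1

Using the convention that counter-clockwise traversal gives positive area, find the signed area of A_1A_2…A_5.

71

Apply the surveyor's formula: 2A = Σ (x_i·y_{i+1} − x_{i+1}·y_i), indices taken mod 5.
Σ = (86) + (10) + (7) + (23) + (16) = 142
Signed area = Σ/2 = 71 (positive ⇒ counter-clockwise traversal).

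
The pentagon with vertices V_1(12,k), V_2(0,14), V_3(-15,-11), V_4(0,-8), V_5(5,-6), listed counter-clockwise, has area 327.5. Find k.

Write out the shoelace sum; only the two edges meeting at V_1 involve k:
2·Area = [(5·k − 12·(-6)) + (12·14 − 0·k)] + 370
       = 5·k + 610 = 655
⇒ k = 9.

9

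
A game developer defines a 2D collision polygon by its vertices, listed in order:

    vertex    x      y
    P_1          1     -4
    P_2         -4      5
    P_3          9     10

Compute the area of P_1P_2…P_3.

Apply the surveyor's formula: 2A = Σ (x_i·y_{i+1} − x_{i+1}·y_i), indices taken mod 3.
Σ = (-11) + (-85) + (-46) = -142
Area = |Σ|/2 = 71.

71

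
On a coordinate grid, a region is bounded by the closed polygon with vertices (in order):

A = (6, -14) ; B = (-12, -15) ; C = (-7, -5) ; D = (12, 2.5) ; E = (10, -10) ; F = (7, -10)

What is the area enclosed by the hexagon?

236.75

Σ = (-258) + (-45) + (42.5) + (-145) + (-30) + (-38) = -473.5
Area = |Σ|/2 = 236.75.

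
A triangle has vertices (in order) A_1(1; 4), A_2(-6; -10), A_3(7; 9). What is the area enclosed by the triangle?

Apply the shoelace (surveyor's) formula: 2A = Σ (x_i·y_{i+1} − x_{i+1}·y_i), indices taken mod 3.
Σ = (14) + (16) + (19) = 49
Area = |Σ|/2 = 24.5.

24.5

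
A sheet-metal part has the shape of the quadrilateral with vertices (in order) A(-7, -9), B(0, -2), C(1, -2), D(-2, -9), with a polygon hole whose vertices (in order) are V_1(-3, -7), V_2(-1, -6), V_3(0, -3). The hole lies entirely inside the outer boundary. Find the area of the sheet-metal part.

Outer boundary:
Apply the shoelace formula: 2A = Σ (x_i·y_{i+1} − x_{i+1}·y_i), indices taken mod 4.
Cross-terms: 14, 2, -13, -45  ⇒  Σ = -42
Area = |Σ|/2 = 21.
Hole:
Σ = (11) + (3) + (-9) = 5
Area = |Σ|/2 = 2.5.
Net area = 21 − 2.5 = 18.5.

18.5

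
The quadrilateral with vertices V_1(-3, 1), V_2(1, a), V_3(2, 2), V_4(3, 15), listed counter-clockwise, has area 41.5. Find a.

-2

The doubled signed area Σ (x_i y_{i+1} − x_{i+1} y_i) is linear in a.
With a=0 it equals 73; the coefficient of a is -5 (from the two edges through V_2).
So -5·a + 73 = 2·41.5 = 83 ⇒ a = -2.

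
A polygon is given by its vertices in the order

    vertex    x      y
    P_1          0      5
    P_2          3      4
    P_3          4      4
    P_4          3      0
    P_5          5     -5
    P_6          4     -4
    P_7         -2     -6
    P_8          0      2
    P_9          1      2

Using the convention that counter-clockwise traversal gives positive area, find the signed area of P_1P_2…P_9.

Σ = (-15) + (-4) + (-12) + (-15) + (0) + (-32) + (-4) + (-2) + (5) = -79
Signed area = Σ/2 = -39.5 (negative ⇒ clockwise traversal).

-39.5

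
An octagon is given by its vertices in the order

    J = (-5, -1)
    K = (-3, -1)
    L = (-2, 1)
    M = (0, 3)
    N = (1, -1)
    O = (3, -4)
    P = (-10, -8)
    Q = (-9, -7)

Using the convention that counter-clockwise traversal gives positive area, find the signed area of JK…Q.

-52.5

Apply Gauss's area formula: 2A = Σ (x_i·y_{i+1} − x_{i+1}·y_i), indices taken mod 8.
Σ = (2) + (-5) + (-6) + (-3) + (-1) + (-64) + (-2) + (-26) = -105
Signed area = Σ/2 = -52.5 (negative ⇒ clockwise traversal).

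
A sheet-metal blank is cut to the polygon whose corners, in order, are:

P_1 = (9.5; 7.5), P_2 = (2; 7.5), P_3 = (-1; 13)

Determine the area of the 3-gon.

P_1→P_2: (9.5)(7.5) − (2)(7.5) = 56.25
P_2→P_3: (2)(13) − (-1)(7.5) = 33.5
P_3→P_1: (-1)(7.5) − (9.5)(13) = -131
Σ = -41.25
Area = |Σ|/2 = 20.625.

20.625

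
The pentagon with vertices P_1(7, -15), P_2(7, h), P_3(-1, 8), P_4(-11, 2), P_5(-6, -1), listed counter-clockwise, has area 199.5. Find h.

The doubled signed area Σ (x_i y_{i+1} − x_{i+1} y_i) is linear in h.
With h=0 it equals 367; the coefficient of h is 8 (from the two edges through P_2).
So 8·h + 367 = 2·199.5 = 399 ⇒ h = 4.

4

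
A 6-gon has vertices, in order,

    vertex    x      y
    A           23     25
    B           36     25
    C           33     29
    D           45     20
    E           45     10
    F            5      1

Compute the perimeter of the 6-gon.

114

|AB| = √((13)² + (0)²) = √169 = 13
|BC| = √((-3)² + (4)²) = √25 = 5
|CD| = √((12)² + (-9)²) = √225 = 15
|DE| = √((0)² + (-10)²) = √100 = 10
|EF| = √((-40)² + (-9)²) = √1681 = 41
|FA| = √((18)² + (24)²) = √900 = 30
Perimeter = 13 + 5 + 15 + 10 + 41 + 30 = 114.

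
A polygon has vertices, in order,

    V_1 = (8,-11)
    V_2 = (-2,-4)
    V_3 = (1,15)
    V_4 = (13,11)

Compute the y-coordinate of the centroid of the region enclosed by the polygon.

Apply the shoelace formula. First the cross-terms c_i = x_i·y_{i+1} − x_{i+1}·y_i:
  -54, -26, -184, -231  ⇒  2A = -495, A = -247.5.
Then Σ (y_i + y_{i+1})·c_i = -4260, so ȳ = -4260 / (6·(-247.5)) = 284/99.

284/99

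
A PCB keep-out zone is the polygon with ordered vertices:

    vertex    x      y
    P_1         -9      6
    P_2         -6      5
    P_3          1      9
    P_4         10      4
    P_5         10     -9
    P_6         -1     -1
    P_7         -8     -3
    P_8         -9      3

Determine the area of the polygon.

193

Cross-terms: -9, -59, -86, -130, -19, -5, -51, -27  ⇒  Σ = -386
Area = |Σ|/2 = 193.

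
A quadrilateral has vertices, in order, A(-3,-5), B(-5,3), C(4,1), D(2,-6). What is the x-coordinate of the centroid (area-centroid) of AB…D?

-23/45

Apply the shoelace (surveyor's) formula. First the cross-terms c_i = x_i·y_{i+1} − x_{i+1}·y_i:
  -34, -17, -26, -28  ⇒  2A = -105, A = -52.5.
Then Σ (x_i + x_{i+1})·c_i = 161, so x̄ = 161 / (6·(-52.5)) = -23/45.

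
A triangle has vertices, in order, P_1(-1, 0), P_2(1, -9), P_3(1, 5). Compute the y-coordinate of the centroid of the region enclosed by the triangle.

Apply the shoelace formula. First the cross-terms c_i = x_i·y_{i+1} − x_{i+1}·y_i:
  9, 14, 5  ⇒  2A = 28, A = 14.
Then Σ (y_i + y_{i+1})·c_i = -112, so ȳ = -112 / (6·14) = -4/3.

-4/3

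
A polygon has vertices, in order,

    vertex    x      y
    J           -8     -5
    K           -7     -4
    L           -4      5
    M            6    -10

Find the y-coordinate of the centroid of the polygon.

Apply the shoelace formula. First the cross-terms c_i = x_i·y_{i+1} − x_{i+1}·y_i:
  -3, -51, 10, -110  ⇒  2A = -154, A = -77.
Then Σ (y_i + y_{i+1})·c_i = 1576, so ȳ = 1576 / (6·(-77)) = -788/231.

-788/231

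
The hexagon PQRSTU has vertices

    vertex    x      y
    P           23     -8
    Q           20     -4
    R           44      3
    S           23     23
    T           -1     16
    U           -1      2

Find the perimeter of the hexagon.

124

|PQ| = √((-3)² + (4)²) = √25 = 5
|QR| = √((24)² + (7)²) = √625 = 25
|RS| = √((-21)² + (20)²) = √841 = 29
|ST| = √((-24)² + (-7)²) = √625 = 25
|TU| = √((0)² + (-14)²) = √196 = 14
|UP| = √((24)² + (-10)²) = √676 = 26
Perimeter = 5 + 25 + 29 + 25 + 14 + 26 = 124.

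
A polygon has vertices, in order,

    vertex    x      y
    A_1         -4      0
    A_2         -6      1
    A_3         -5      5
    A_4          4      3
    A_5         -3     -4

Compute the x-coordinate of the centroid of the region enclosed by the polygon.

Apply Gauss's area formula. First the cross-terms c_i = x_i·y_{i+1} − x_{i+1}·y_i:
  -4, -25, -35, -7, -16  ⇒  2A = -87, A = -43.5.
Then Σ (x_i + x_{i+1})·c_i = 455, so x̄ = 455 / (6·(-43.5)) = -455/261.

-455/261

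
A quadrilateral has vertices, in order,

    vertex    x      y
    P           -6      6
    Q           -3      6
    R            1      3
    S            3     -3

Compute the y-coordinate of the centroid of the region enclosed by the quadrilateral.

Apply the shoelace (surveyor's) formula. First the cross-terms c_i = x_i·y_{i+1} − x_{i+1}·y_i:
  -18, -15, -12, 0  ⇒  2A = -45, A = -22.5.
Then Σ (y_i + y_{i+1})·c_i = -351, so ȳ = -351 / (6·(-22.5)) = 2.6.

2.6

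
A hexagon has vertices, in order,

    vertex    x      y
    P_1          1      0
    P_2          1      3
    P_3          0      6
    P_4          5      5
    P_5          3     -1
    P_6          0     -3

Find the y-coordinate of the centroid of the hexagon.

320/141

Apply Gauss's area formula. First the cross-terms c_i = x_i·y_{i+1} − x_{i+1}·y_i:
  3, 6, -30, -20, -9, 3  ⇒  2A = -47, A = -23.5.
Then Σ (y_i + y_{i+1})·c_i = -320, so ȳ = -320 / (6·(-23.5)) = 320/141.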